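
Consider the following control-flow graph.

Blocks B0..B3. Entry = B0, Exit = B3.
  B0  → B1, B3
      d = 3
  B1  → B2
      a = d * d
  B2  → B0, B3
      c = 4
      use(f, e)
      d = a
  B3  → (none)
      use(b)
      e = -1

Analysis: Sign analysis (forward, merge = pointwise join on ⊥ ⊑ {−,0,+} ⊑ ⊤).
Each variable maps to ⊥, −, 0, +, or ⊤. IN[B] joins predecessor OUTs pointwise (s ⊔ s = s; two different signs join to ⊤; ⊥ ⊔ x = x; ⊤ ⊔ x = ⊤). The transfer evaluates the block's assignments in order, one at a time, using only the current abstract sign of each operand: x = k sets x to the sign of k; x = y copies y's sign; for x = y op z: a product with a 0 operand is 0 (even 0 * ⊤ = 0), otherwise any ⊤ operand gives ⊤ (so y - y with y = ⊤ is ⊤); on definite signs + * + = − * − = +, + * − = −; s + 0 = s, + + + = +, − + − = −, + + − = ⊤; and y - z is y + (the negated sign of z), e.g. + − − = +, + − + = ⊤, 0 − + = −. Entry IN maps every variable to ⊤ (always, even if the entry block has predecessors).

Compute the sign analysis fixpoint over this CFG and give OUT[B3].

Converged values:
  B0: | IN=(all ⊤) | OUT={d:+; rest ⊤}
  B1: | IN={d:+; rest ⊤} | OUT={a:+, d:+; rest ⊤}
  B2: | IN={a:+, d:+; rest ⊤} | OUT={a:+, c:+, d:+; rest ⊤}
  B3: | IN={d:+; rest ⊤} | OUT={d:+, e:-; rest ⊤}

Merge at B3: IN[B3] = OUT[B0] ⊔ OUT[B2] = {a: ⊤, b: ⊤, c: ⊤, d: +, e: ⊤, f: ⊤}
Applying B3's transfer function to that IN value gives OUT[B3] (row B3 above).

Answer: {a: ⊤, b: ⊤, c: ⊤, d: +, e: -, f: ⊤}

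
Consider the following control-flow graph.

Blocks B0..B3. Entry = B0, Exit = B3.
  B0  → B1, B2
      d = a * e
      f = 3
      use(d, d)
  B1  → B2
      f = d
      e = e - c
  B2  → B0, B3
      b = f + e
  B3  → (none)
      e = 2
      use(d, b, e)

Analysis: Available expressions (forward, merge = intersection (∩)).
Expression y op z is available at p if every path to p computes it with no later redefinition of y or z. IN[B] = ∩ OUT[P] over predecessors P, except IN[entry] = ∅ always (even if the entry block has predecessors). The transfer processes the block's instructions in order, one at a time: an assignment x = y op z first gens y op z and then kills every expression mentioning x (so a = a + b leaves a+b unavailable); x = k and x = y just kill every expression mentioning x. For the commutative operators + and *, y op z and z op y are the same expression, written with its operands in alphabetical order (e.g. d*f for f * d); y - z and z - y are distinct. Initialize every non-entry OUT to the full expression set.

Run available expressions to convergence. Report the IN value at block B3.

Answer: {e+f}

Working:
Per-block solution:
  B0:  IN={}  OUT={a*e}
  B1:  IN={a*e}  OUT={}
  B2:  IN={}  OUT={e+f}
  B3:  IN={e+f}  OUT={}

Merge at B3: IN[B3] = OUT[B2] = {e+f}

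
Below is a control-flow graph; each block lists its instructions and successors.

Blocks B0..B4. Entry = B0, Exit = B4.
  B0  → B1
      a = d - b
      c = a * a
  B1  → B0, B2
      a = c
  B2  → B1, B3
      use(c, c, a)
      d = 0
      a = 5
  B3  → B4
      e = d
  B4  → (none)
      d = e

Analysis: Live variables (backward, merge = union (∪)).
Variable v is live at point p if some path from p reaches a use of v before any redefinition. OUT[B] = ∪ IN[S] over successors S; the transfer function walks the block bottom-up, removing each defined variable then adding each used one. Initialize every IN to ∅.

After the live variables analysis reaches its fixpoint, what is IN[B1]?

Answer: {b, c, d}

Derivation:
Fixpoint table:
  B0:   IN={b, d}   OUT={b, c, d}
  B1:   IN={b, c, d}   OUT={a, b, c, d}
  B2:   IN={a, b, c}   OUT={b, c, d}
  B3:   IN={d}   OUT={e}
  B4:   IN={e}   OUT={}

Merge at B1: OUT[B1] = IN[B0] ⊔ IN[B2] = {a, b, c, d}
Applying B1's transfer function to that OUT value gives IN[B1] (row B1 above).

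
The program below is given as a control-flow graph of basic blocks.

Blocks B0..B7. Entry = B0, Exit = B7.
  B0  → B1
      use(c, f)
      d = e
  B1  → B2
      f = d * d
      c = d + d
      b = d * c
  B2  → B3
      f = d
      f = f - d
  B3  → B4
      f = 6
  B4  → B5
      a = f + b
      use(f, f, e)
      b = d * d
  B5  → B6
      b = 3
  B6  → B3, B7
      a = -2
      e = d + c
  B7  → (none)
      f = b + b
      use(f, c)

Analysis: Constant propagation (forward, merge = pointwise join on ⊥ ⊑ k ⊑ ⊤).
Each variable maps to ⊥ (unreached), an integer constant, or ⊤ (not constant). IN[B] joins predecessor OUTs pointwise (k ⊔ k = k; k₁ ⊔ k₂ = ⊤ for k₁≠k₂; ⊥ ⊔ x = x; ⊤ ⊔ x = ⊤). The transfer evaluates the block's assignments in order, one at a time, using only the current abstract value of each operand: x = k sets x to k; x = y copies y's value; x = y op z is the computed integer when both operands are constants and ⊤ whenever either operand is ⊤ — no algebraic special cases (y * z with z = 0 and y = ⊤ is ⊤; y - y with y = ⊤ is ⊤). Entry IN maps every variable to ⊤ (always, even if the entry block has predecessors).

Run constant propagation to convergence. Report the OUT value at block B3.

Answer: {a: ⊤, b: ⊤, c: ⊤, d: ⊤, e: ⊤, f: 6}

Trace:
Fixpoint table:
  B0: | IN=(all ⊤) | OUT=(all ⊤)
  B1: | IN=(all ⊤) | OUT=(all ⊤)
  B2: | IN=(all ⊤) | OUT=(all ⊤)
  B3: | IN=(all ⊤) | OUT={f:6; rest ⊤}
  B4: | IN={f:6; rest ⊤} | OUT={f:6; rest ⊤}
  B5: | IN={f:6; rest ⊤} | OUT={b:3, f:6; rest ⊤}
  B6: | IN={b:3, f:6; rest ⊤} | OUT={a:-2, b:3, f:6; rest ⊤}
  B7: | IN={a:-2, b:3, f:6; rest ⊤} | OUT={a:-2, b:3, f:6; rest ⊤}

Merge at B3: IN[B3] = OUT[B2] ⊔ OUT[B6] = {a: ⊤, b: ⊤, c: ⊤, d: ⊤, e: ⊤, f: ⊤}
Applying B3's transfer function to that IN value gives OUT[B3] (row B3 above).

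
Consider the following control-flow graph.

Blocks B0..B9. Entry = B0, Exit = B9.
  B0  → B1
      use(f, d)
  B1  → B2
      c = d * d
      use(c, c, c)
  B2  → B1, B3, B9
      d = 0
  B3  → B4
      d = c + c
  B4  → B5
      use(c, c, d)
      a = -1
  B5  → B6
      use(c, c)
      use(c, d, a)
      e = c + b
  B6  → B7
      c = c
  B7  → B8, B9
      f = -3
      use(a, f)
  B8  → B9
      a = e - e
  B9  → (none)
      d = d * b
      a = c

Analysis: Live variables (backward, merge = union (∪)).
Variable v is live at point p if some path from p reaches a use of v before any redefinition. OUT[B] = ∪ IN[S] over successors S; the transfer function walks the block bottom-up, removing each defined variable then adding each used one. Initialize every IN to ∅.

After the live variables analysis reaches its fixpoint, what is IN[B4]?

Answer: {b, c, d}

Working:
Converged values:
  B0:   IN={b, d, f}   OUT={b, d}
  B1:   IN={b, d}   OUT={b, c}
  B2:   IN={b, c}   OUT={b, c, d}
  B3:   IN={b, c}   OUT={b, c, d}
  B4:   IN={b, c, d}   OUT={a, b, c, d}
  B5:   IN={a, b, c, d}   OUT={a, b, c, d, e}
  B6:   IN={a, b, c, d, e}   OUT={a, b, c, d, e}
  B7:   IN={a, b, c, d, e}   OUT={b, c, d, e}
  B8:   IN={b, c, d, e}   OUT={b, c, d}
  B9:   IN={b, c, d}   OUT={}

Merge at B4: OUT[B4] = IN[B5] = {a, b, c, d}
Applying B4's transfer function to that OUT value gives IN[B4] (row B4 above).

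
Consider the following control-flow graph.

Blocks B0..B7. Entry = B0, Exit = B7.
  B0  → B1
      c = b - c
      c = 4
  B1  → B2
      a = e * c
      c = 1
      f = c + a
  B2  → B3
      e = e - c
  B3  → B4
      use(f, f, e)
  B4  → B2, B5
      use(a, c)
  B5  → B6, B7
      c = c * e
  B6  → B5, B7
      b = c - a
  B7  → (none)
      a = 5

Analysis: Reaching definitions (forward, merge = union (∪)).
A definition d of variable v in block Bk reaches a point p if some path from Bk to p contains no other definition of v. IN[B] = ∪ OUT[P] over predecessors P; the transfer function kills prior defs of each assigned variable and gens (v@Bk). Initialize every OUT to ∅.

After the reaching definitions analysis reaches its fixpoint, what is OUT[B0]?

Answer: {c@B0}

Derivation:
Converged values:
  B0:   IN={}   OUT={c@B0}
  B1:   IN={c@B0}   OUT={a@B1, c@B1, f@B1}
  B2:   IN={a@B1, c@B1, e@B2, f@B1}   OUT={a@B1, c@B1, e@B2, f@B1}
  B3:   IN={a@B1, c@B1, e@B2, f@B1}   OUT={a@B1, c@B1, e@B2, f@B1}
  B4:   IN={a@B1, c@B1, e@B2, f@B1}   OUT={a@B1, c@B1, e@B2, f@B1}
  B5:   IN={a@B1, b@B6, c@B1, c@B5, e@B2, f@B1}   OUT={a@B1, b@B6, c@B5, e@B2, f@B1}
  B6:   IN={a@B1, b@B6, c@B5, e@B2, f@B1}   OUT={a@B1, b@B6, c@B5, e@B2, f@B1}
  B7:   IN={a@B1, b@B6, c@B5, e@B2, f@B1}   OUT={a@B7, b@B6, c@B5, e@B2, f@B1}

B0 is the boundary node: IN[B0] = {}
Applying B0's transfer function to that IN value gives OUT[B0] (row B0 above).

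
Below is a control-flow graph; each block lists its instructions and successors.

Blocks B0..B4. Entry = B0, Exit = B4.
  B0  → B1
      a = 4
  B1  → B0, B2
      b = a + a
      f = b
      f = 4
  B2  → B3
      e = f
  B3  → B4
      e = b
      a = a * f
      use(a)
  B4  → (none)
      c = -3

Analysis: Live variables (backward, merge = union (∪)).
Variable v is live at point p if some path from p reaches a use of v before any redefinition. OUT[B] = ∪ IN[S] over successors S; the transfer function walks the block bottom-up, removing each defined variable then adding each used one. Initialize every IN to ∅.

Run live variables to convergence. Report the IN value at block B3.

Answer: {a, b, f}

Derivation:
Fixpoint table:
  B0:  IN={}  OUT={a}
  B1:  IN={a}  OUT={a, b, f}
  B2:  IN={a, b, f}  OUT={a, b, f}
  B3:  IN={a, b, f}  OUT={}
  B4:  IN={}  OUT={}

Merge at B3: OUT[B3] = IN[B4] = {}
Applying B3's transfer function to that OUT value gives IN[B3] (row B3 above).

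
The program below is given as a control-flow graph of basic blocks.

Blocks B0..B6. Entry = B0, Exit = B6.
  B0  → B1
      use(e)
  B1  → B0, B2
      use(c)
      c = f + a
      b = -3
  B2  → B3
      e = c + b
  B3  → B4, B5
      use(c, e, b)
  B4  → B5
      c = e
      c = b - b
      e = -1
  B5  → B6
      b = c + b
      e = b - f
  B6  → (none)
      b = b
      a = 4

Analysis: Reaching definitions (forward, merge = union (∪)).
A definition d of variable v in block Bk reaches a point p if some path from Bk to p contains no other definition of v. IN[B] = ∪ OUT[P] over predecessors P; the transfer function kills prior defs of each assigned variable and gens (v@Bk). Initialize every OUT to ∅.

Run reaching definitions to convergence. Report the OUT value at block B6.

Answer: {a@B6, b@B6, c@B1, c@B4, e@B5}

Derivation:
Per-block solution:
  B0: | IN={b@B1, c@B1} | OUT={b@B1, c@B1}
  B1: | IN={b@B1, c@B1} | OUT={b@B1, c@B1}
  B2: | IN={b@B1, c@B1} | OUT={b@B1, c@B1, e@B2}
  B3: | IN={b@B1, c@B1, e@B2} | OUT={b@B1, c@B1, e@B2}
  B4: | IN={b@B1, c@B1, e@B2} | OUT={b@B1, c@B4, e@B4}
  B5: | IN={b@B1, c@B1, c@B4, e@B2, e@B4} | OUT={b@B5, c@B1, c@B4, e@B5}
  B6: | IN={b@B5, c@B1, c@B4, e@B5} | OUT={a@B6, b@B6, c@B1, c@B4, e@B5}

Merge at B6: IN[B6] = OUT[B5] = {b@B5, c@B1, c@B4, e@B5}
Applying B6's transfer function to that IN value gives OUT[B6] (row B6 above).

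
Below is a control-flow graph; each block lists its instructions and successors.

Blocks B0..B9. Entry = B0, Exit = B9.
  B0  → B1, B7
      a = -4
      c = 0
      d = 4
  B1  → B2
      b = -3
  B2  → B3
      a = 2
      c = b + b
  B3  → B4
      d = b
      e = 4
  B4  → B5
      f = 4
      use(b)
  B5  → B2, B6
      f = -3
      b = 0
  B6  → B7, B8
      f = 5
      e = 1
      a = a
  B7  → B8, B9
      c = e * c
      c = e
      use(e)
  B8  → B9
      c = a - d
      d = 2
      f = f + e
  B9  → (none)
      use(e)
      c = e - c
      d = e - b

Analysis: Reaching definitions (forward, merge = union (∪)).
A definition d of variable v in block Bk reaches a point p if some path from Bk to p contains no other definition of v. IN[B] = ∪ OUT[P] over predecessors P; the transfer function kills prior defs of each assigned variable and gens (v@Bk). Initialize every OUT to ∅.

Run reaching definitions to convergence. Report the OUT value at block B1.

Answer: {a@B0, b@B1, c@B0, d@B0}

Working:
Per-block solution:
  B0:  IN={}  OUT={a@B0, c@B0, d@B0}
  B1:  IN={a@B0, c@B0, d@B0}  OUT={a@B0, b@B1, c@B0, d@B0}
  B2:  IN={a@B0, a@B2, b@B1, b@B5, c@B0, c@B2, d@B0, d@B3, e@B3, f@B5}  OUT={a@B2, b@B1, b@B5, c@B2, d@B0, d@B3, e@B3, f@B5}
  B3:  IN={a@B2, b@B1, b@B5, c@B2, d@B0, d@B3, e@B3, f@B5}  OUT={a@B2, b@B1, b@B5, c@B2, d@B3, e@B3, f@B5}
  B4:  IN={a@B2, b@B1, b@B5, c@B2, d@B3, e@B3, f@B5}  OUT={a@B2, b@B1, b@B5, c@B2, d@B3, e@B3, f@B4}
  B5:  IN={a@B2, b@B1, b@B5, c@B2, d@B3, e@B3, f@B4}  OUT={a@B2, b@B5, c@B2, d@B3, e@B3, f@B5}
  B6:  IN={a@B2, b@B5, c@B2, d@B3, e@B3, f@B5}  OUT={a@B6, b@B5, c@B2, d@B3, e@B6, f@B6}
  B7:  IN={a@B0, a@B6, b@B5, c@B0, c@B2, d@B0, d@B3, e@B6, f@B6}  OUT={a@B0, a@B6, b@B5, c@B7, d@B0, d@B3, e@B6, f@B6}
  B8:  IN={a@B0, a@B6, b@B5, c@B2, c@B7, d@B0, d@B3, e@B6, f@B6}  OUT={a@B0, a@B6, b@B5, c@B8, d@B8, e@B6, f@B8}
  B9:  IN={a@B0, a@B6, b@B5, c@B7, c@B8, d@B0, d@B3, d@B8, e@B6, f@B6, f@B8}  OUT={a@B0, a@B6, b@B5, c@B9, d@B9, e@B6, f@B6, f@B8}

Merge at B1: IN[B1] = OUT[B0] = {a@B0, c@B0, d@B0}
Applying B1's transfer function to that IN value gives OUT[B1] (row B1 above).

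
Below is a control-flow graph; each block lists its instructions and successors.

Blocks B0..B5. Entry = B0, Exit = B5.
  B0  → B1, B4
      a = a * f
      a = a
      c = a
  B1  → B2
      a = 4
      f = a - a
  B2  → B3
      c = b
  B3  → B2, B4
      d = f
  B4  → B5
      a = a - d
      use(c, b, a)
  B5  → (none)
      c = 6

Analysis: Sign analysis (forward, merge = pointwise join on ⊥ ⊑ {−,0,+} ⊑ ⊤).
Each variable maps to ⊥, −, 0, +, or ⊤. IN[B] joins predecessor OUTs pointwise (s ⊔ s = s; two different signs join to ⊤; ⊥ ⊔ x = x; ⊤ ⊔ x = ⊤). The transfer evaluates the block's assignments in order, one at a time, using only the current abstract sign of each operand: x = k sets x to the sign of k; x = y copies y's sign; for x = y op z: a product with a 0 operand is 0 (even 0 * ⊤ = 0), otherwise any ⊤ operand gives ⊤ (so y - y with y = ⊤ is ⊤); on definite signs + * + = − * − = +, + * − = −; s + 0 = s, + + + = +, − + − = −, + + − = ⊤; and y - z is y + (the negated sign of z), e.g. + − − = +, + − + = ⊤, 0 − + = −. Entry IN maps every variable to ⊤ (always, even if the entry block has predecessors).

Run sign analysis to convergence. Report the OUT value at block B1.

Converged values:
  B0:  IN=(all ⊤)  OUT=(all ⊤)
  B1:  IN=(all ⊤)  OUT={a:+; rest ⊤}
  B2:  IN={a:+; rest ⊤}  OUT={a:+; rest ⊤}
  B3:  IN={a:+; rest ⊤}  OUT={a:+; rest ⊤}
  B4:  IN=(all ⊤)  OUT=(all ⊤)
  B5:  IN=(all ⊤)  OUT={c:+; rest ⊤}

Merge at B1: IN[B1] = OUT[B0] = {a: ⊤, b: ⊤, c: ⊤, d: ⊤, e: ⊤, f: ⊤}
Applying B1's transfer function to that IN value gives OUT[B1] (row B1 above).

Answer: {a: +, b: ⊤, c: ⊤, d: ⊤, e: ⊤, f: ⊤}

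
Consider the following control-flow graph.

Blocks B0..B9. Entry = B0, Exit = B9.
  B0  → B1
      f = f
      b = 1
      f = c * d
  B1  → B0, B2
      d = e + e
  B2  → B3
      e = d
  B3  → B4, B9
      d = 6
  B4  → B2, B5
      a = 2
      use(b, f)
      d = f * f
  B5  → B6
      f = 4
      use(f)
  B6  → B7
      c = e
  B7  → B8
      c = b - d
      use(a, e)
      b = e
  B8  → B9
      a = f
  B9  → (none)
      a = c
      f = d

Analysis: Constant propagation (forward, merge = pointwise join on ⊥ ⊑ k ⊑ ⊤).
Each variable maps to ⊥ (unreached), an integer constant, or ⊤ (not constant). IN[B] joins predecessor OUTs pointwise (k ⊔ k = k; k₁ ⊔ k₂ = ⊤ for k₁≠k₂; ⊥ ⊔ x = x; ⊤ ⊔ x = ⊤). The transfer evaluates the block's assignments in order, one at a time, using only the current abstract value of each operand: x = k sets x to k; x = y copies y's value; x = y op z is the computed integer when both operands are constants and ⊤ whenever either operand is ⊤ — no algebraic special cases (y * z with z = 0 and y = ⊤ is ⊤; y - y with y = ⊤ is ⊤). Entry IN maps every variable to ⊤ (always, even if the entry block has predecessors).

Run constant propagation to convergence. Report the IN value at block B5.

Per-block solution:
  B0: | IN=(all ⊤) | OUT={b:1; rest ⊤}
  B1: | IN={b:1; rest ⊤} | OUT={b:1; rest ⊤}
  B2: | IN={b:1; rest ⊤} | OUT={b:1; rest ⊤}
  B3: | IN={b:1; rest ⊤} | OUT={b:1, d:6; rest ⊤}
  B4: | IN={b:1, d:6; rest ⊤} | OUT={a:2, b:1; rest ⊤}
  B5: | IN={a:2, b:1; rest ⊤} | OUT={a:2, b:1, f:4; rest ⊤}
  B6: | IN={a:2, b:1, f:4; rest ⊤} | OUT={a:2, b:1, f:4; rest ⊤}
  B7: | IN={a:2, b:1, f:4; rest ⊤} | OUT={a:2, f:4; rest ⊤}
  B8: | IN={a:2, f:4; rest ⊤} | OUT={a:4, f:4; rest ⊤}
  B9: | IN=(all ⊤) | OUT=(all ⊤)

Merge at B5: IN[B5] = OUT[B4] = {a: 2, b: 1, c: ⊤, d: ⊤, e: ⊤, f: ⊤}

Answer: {a: 2, b: 1, c: ⊤, d: ⊤, e: ⊤, f: ⊤}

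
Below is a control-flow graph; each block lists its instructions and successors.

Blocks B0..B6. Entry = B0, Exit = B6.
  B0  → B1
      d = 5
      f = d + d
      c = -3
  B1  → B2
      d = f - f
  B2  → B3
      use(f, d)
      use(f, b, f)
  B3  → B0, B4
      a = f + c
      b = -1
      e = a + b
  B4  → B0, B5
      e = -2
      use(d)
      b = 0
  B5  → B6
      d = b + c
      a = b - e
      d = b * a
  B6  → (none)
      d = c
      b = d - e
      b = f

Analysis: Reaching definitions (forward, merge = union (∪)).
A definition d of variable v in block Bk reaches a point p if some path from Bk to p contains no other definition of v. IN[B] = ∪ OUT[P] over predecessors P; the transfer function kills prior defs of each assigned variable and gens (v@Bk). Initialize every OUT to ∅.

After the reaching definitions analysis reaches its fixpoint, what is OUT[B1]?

Answer: {a@B3, b@B3, b@B4, c@B0, d@B1, e@B3, e@B4, f@B0}

Derivation:
Converged values:
  B0: | IN={a@B3, b@B3, b@B4, c@B0, d@B1, e@B3, e@B4, f@B0} | OUT={a@B3, b@B3, b@B4, c@B0, d@B0, e@B3, e@B4, f@B0}
  B1: | IN={a@B3, b@B3, b@B4, c@B0, d@B0, e@B3, e@B4, f@B0} | OUT={a@B3, b@B3, b@B4, c@B0, d@B1, e@B3, e@B4, f@B0}
  B2: | IN={a@B3, b@B3, b@B4, c@B0, d@B1, e@B3, e@B4, f@B0} | OUT={a@B3, b@B3, b@B4, c@B0, d@B1, e@B3, e@B4, f@B0}
  B3: | IN={a@B3, b@B3, b@B4, c@B0, d@B1, e@B3, e@B4, f@B0} | OUT={a@B3, b@B3, c@B0, d@B1, e@B3, f@B0}
  B4: | IN={a@B3, b@B3, c@B0, d@B1, e@B3, f@B0} | OUT={a@B3, b@B4, c@B0, d@B1, e@B4, f@B0}
  B5: | IN={a@B3, b@B4, c@B0, d@B1, e@B4, f@B0} | OUT={a@B5, b@B4, c@B0, d@B5, e@B4, f@B0}
  B6: | IN={a@B5, b@B4, c@B0, d@B5, e@B4, f@B0} | OUT={a@B5, b@B6, c@B0, d@B6, e@B4, f@B0}

Merge at B1: IN[B1] = OUT[B0] = {a@B3, b@B3, b@B4, c@B0, d@B0, e@B3, e@B4, f@B0}
Applying B1's transfer function to that IN value gives OUT[B1] (row B1 above).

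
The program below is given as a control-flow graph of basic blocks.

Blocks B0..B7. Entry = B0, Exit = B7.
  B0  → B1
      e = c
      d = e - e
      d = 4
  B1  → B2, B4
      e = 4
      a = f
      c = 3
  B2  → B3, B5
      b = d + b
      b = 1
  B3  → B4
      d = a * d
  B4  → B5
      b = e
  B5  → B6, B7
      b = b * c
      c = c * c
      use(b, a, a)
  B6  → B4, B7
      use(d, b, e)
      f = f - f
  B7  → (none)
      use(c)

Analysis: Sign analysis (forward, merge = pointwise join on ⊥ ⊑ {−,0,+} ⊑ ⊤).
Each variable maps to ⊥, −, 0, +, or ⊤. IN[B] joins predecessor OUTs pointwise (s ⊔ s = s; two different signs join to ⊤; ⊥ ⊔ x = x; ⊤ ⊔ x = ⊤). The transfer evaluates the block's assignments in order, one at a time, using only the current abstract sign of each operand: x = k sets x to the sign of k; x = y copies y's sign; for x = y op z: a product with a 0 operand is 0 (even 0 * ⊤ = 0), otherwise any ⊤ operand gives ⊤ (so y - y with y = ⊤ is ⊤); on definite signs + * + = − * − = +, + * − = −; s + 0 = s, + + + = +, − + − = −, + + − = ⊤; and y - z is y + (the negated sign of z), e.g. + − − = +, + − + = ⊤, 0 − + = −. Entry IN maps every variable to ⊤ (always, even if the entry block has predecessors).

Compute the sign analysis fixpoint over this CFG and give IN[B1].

Converged values:
  B0:  IN=(all ⊤)  OUT={d:+; rest ⊤}
  B1:  IN={d:+; rest ⊤}  OUT={c:+, d:+, e:+; rest ⊤}
  B2:  IN={c:+, d:+, e:+; rest ⊤}  OUT={b:+, c:+, d:+, e:+; rest ⊤}
  B3:  IN={b:+, c:+, d:+, e:+; rest ⊤}  OUT={b:+, c:+, e:+; rest ⊤}
  B4:  IN={c:+, e:+; rest ⊤}  OUT={b:+, c:+, e:+; rest ⊤}
  B5:  IN={b:+, c:+, e:+; rest ⊤}  OUT={b:+, c:+, e:+; rest ⊤}
  B6:  IN={b:+, c:+, e:+; rest ⊤}  OUT={b:+, c:+, e:+; rest ⊤}
  B7:  IN={b:+, c:+, e:+; rest ⊤}  OUT={b:+, c:+, e:+; rest ⊤}

Merge at B1: IN[B1] = OUT[B0] = {a: ⊤, b: ⊤, c: ⊤, d: +, e: ⊤, f: ⊤}

Answer: {a: ⊤, b: ⊤, c: ⊤, d: +, e: ⊤, f: ⊤}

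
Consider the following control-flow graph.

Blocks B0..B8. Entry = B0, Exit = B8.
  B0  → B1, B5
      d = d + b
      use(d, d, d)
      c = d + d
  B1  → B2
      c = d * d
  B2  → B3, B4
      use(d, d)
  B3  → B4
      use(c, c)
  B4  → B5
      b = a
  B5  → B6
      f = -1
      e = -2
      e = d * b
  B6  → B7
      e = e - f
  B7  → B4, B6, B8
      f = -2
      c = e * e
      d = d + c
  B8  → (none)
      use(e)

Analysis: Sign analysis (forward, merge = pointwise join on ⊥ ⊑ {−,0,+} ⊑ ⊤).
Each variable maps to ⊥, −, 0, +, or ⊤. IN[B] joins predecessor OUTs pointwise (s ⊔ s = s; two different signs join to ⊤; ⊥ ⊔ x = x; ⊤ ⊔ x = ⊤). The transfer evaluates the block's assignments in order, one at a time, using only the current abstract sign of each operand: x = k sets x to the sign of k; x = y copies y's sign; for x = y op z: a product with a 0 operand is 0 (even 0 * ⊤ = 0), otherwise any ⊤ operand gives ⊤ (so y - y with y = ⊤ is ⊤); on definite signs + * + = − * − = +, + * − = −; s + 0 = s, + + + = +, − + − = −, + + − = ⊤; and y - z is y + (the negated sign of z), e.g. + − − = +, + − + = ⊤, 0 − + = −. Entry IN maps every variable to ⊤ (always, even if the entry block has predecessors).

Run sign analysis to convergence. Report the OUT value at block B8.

Answer: {a: ⊤, b: ⊤, c: ⊤, d: ⊤, e: ⊤, f: -}

Working:
Fixpoint table:
  B0: | IN=(all ⊤) | OUT=(all ⊤)
  B1: | IN=(all ⊤) | OUT=(all ⊤)
  B2: | IN=(all ⊤) | OUT=(all ⊤)
  B3: | IN=(all ⊤) | OUT=(all ⊤)
  B4: | IN=(all ⊤) | OUT=(all ⊤)
  B5: | IN=(all ⊤) | OUT={f:-; rest ⊤}
  B6: | IN={f:-; rest ⊤} | OUT={f:-; rest ⊤}
  B7: | IN={f:-; rest ⊤} | OUT={f:-; rest ⊤}
  B8: | IN={f:-; rest ⊤} | OUT={f:-; rest ⊤}

Merge at B8: IN[B8] = OUT[B7] = {a: ⊤, b: ⊤, c: ⊤, d: ⊤, e: ⊤, f: -}
Applying B8's transfer function to that IN value gives OUT[B8] (row B8 above).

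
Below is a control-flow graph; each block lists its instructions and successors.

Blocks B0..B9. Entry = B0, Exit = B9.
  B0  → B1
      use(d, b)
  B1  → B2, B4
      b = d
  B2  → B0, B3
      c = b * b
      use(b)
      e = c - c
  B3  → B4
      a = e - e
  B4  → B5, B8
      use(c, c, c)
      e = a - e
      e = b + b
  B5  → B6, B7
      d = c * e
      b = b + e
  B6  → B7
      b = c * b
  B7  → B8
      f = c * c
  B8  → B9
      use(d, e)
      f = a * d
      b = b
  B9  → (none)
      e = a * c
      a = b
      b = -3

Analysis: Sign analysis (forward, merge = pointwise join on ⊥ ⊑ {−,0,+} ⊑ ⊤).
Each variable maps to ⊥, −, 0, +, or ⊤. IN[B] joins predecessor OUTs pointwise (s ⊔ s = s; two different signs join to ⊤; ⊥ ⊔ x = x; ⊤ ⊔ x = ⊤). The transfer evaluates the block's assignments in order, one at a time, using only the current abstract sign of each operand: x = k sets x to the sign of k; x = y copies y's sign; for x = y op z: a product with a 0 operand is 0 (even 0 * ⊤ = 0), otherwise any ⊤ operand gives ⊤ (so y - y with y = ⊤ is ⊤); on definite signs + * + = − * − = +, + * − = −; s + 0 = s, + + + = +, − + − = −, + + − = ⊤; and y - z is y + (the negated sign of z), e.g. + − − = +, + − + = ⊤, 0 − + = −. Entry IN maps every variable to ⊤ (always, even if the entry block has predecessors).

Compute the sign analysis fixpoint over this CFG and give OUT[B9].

Per-block solution:
  B0:  IN=(all ⊤)  OUT=(all ⊤)
  B1:  IN=(all ⊤)  OUT=(all ⊤)
  B2:  IN=(all ⊤)  OUT=(all ⊤)
  B3:  IN=(all ⊤)  OUT=(all ⊤)
  B4:  IN=(all ⊤)  OUT=(all ⊤)
  B5:  IN=(all ⊤)  OUT=(all ⊤)
  B6:  IN=(all ⊤)  OUT=(all ⊤)
  B7:  IN=(all ⊤)  OUT=(all ⊤)
  B8:  IN=(all ⊤)  OUT=(all ⊤)
  B9:  IN=(all ⊤)  OUT={b:-; rest ⊤}

Merge at B9: IN[B9] = OUT[B8] = {a: ⊤, b: ⊤, c: ⊤, d: ⊤, e: ⊤, f: ⊤}
Applying B9's transfer function to that IN value gives OUT[B9] (row B9 above).

Answer: {a: ⊤, b: -, c: ⊤, d: ⊤, e: ⊤, f: ⊤}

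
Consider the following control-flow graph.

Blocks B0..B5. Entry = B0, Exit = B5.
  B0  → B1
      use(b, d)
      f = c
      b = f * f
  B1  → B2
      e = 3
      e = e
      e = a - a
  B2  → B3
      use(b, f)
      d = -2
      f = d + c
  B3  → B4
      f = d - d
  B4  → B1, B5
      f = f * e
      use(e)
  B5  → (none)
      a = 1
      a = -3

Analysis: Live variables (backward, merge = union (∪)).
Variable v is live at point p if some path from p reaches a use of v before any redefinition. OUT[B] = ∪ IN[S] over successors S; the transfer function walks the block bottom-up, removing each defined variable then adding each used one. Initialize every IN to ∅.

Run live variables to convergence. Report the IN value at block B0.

Converged values:
  B0: | IN={a, b, c, d} | OUT={a, b, c, f}
  B1: | IN={a, b, c, f} | OUT={a, b, c, e, f}
  B2: | IN={a, b, c, e, f} | OUT={a, b, c, d, e}
  B3: | IN={a, b, c, d, e} | OUT={a, b, c, e, f}
  B4: | IN={a, b, c, e, f} | OUT={a, b, c, f}
  B5: | IN={} | OUT={}

Merge at B0: OUT[B0] = IN[B1] = {a, b, c, f}
Applying B0's transfer function to that OUT value gives IN[B0] (row B0 above).

Answer: {a, b, c, d}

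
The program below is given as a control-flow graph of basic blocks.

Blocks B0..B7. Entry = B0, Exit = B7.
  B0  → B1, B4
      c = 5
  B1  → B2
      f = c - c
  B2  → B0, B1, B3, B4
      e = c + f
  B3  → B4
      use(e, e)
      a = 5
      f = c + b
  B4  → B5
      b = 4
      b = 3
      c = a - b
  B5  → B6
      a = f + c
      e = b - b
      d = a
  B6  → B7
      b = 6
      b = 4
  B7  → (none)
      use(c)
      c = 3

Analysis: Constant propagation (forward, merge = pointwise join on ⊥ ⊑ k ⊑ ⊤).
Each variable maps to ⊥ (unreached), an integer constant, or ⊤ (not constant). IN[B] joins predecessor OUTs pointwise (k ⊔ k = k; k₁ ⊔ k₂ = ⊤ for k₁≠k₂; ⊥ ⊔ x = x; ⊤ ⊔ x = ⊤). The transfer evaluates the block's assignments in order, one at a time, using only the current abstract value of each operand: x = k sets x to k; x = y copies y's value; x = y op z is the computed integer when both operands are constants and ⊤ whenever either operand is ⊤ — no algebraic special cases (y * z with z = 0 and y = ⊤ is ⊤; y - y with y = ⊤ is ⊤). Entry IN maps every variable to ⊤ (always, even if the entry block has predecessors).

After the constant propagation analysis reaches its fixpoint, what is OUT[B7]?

Answer: {a: ⊤, b: 4, c: 3, d: ⊤, e: 0, f: ⊤}

Trace:
Converged values:
  B0: | IN=(all ⊤) | OUT={c:5; rest ⊤}
  B1: | IN={c:5; rest ⊤} | OUT={c:5, f:0; rest ⊤}
  B2: | IN={c:5, f:0; rest ⊤} | OUT={c:5, e:5, f:0; rest ⊤}
  B3: | IN={c:5, e:5, f:0; rest ⊤} | OUT={a:5, c:5, e:5; rest ⊤}
  B4: | IN={c:5; rest ⊤} | OUT={b:3; rest ⊤}
  B5: | IN={b:3; rest ⊤} | OUT={b:3, e:0; rest ⊤}
  B6: | IN={b:3, e:0; rest ⊤} | OUT={b:4, e:0; rest ⊤}
  B7: | IN={b:4, e:0; rest ⊤} | OUT={b:4, c:3, e:0; rest ⊤}

Merge at B7: IN[B7] = OUT[B6] = {a: ⊤, b: 4, c: ⊤, d: ⊤, e: 0, f: ⊤}
Applying B7's transfer function to that IN value gives OUT[B7] (row B7 above).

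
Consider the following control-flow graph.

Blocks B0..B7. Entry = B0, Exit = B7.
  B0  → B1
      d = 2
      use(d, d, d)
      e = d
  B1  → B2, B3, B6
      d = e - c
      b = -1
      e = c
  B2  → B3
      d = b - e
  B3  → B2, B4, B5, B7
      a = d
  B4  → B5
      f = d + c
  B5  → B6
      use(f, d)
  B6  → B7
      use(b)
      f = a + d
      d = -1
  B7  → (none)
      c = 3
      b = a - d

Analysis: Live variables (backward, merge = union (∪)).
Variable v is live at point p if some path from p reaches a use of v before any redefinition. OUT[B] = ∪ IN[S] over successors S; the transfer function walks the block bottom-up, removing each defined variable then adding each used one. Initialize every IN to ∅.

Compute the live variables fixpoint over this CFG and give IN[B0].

Answer: {a, c, f}

Working:
Fixpoint table:
  B0:   IN={a, c, f}   OUT={a, c, e, f}
  B1:   IN={a, c, e, f}   OUT={a, b, c, d, e, f}
  B2:   IN={b, c, e, f}   OUT={b, c, d, e, f}
  B3:   IN={b, c, d, e, f}   OUT={a, b, c, d, e, f}
  B4:   IN={a, b, c, d}   OUT={a, b, d, f}
  B5:   IN={a, b, d, f}   OUT={a, b, d}
  B6:   IN={a, b, d}   OUT={a, d}
  B7:   IN={a, d}   OUT={}

Merge at B0: OUT[B0] = IN[B1] = {a, c, e, f}
Applying B0's transfer function to that OUT value gives IN[B0] (row B0 above).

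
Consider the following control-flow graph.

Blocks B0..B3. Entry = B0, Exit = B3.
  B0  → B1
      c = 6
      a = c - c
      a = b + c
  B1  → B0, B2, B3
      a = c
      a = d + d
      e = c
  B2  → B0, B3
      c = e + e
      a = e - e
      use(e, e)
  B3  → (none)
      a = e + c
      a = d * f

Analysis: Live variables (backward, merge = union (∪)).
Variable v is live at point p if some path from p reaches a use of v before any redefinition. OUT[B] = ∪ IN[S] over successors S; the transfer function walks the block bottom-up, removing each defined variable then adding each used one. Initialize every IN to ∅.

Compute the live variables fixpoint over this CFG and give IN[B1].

Answer: {b, c, d, f}

Derivation:
Fixpoint table:
  B0: | IN={b, d, f} | OUT={b, c, d, f}
  B1: | IN={b, c, d, f} | OUT={b, c, d, e, f}
  B2: | IN={b, d, e, f} | OUT={b, c, d, e, f}
  B3: | IN={c, d, e, f} | OUT={}

Merge at B1: OUT[B1] = IN[B0] ⊔ IN[B2] ⊔ IN[B3] = {b, c, d, e, f}
Applying B1's transfer function to that OUT value gives IN[B1] (row B1 above).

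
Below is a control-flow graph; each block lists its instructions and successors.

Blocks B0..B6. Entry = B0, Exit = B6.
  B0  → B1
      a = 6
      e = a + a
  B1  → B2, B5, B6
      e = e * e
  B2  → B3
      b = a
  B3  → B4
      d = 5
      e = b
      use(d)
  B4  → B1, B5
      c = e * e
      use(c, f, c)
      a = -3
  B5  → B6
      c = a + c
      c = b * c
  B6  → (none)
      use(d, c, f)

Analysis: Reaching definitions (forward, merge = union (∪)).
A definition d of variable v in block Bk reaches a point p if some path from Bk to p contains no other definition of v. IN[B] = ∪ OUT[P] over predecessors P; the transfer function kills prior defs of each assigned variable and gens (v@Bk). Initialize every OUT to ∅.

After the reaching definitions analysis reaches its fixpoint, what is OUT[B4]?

Answer: {a@B4, b@B2, c@B4, d@B3, e@B3}

Trace:
Converged values:
  B0: | IN={} | OUT={a@B0, e@B0}
  B1: | IN={a@B0, a@B4, b@B2, c@B4, d@B3, e@B0, e@B3} | OUT={a@B0, a@B4, b@B2, c@B4, d@B3, e@B1}
  B2: | IN={a@B0, a@B4, b@B2, c@B4, d@B3, e@B1} | OUT={a@B0, a@B4, b@B2, c@B4, d@B3, e@B1}
  B3: | IN={a@B0, a@B4, b@B2, c@B4, d@B3, e@B1} | OUT={a@B0, a@B4, b@B2, c@B4, d@B3, e@B3}
  B4: | IN={a@B0, a@B4, b@B2, c@B4, d@B3, e@B3} | OUT={a@B4, b@B2, c@B4, d@B3, e@B3}
  B5: | IN={a@B0, a@B4, b@B2, c@B4, d@B3, e@B1, e@B3} | OUT={a@B0, a@B4, b@B2, c@B5, d@B3, e@B1, e@B3}
  B6: | IN={a@B0, a@B4, b@B2, c@B4, c@B5, d@B3, e@B1, e@B3} | OUT={a@B0, a@B4, b@B2, c@B4, c@B5, d@B3, e@B1, e@B3}

Merge at B4: IN[B4] = OUT[B3] = {a@B0, a@B4, b@B2, c@B4, d@B3, e@B3}
Applying B4's transfer function to that IN value gives OUT[B4] (row B4 above).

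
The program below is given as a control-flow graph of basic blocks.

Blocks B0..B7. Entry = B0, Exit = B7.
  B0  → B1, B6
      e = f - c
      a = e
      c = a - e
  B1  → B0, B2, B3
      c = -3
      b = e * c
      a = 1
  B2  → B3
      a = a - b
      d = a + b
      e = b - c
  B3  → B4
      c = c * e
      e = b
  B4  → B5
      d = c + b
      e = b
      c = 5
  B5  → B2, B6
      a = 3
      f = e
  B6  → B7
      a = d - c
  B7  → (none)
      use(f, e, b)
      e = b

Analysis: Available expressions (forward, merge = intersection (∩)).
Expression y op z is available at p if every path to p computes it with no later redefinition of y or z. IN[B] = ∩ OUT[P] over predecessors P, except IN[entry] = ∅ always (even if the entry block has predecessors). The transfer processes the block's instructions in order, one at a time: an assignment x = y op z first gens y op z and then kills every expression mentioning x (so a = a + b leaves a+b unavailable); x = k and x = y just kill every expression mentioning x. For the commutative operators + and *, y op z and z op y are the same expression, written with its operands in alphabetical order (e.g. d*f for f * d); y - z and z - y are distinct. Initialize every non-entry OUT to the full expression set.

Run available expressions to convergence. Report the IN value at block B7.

Converged values:
  B0:   IN={}   OUT={a-e}
  B1:   IN={a-e}   OUT={c*e}
  B2:   IN={}   OUT={a+b, b-c}
  B3:   IN={}   OUT={}
  B4:   IN={}   OUT={}
  B5:   IN={}   OUT={}
  B6:   IN={}   OUT={d-c}
  B7:   IN={d-c}   OUT={d-c}

Merge at B7: IN[B7] = OUT[B6] = {d-c}

Answer: {d-c}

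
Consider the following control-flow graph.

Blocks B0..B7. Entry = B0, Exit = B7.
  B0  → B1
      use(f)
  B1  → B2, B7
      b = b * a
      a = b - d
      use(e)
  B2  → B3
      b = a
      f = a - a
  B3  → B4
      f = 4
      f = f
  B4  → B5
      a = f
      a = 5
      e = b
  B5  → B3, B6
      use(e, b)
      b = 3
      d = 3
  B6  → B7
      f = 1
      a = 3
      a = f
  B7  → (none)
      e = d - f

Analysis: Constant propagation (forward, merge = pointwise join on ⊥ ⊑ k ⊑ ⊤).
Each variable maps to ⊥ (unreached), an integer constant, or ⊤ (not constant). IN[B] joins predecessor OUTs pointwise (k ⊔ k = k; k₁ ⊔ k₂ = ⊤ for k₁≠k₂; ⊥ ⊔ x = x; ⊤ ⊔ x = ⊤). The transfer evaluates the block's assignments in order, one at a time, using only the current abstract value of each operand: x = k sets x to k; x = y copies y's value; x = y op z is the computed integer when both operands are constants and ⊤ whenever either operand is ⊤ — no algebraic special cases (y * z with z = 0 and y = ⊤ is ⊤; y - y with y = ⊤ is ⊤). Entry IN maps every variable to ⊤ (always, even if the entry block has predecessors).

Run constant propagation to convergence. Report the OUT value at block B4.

Answer: {a: 5, b: ⊤, c: ⊤, d: ⊤, e: ⊤, f: 4}

Trace:
Converged values:
  B0:   IN=(all ⊤)   OUT=(all ⊤)
  B1:   IN=(all ⊤)   OUT=(all ⊤)
  B2:   IN=(all ⊤)   OUT=(all ⊤)
  B3:   IN=(all ⊤)   OUT={f:4; rest ⊤}
  B4:   IN={f:4; rest ⊤}   OUT={a:5, f:4; rest ⊤}
  B5:   IN={a:5, f:4; rest ⊤}   OUT={a:5, b:3, d:3, f:4; rest ⊤}
  B6:   IN={a:5, b:3, d:3, f:4; rest ⊤}   OUT={a:1, b:3, d:3, f:1; rest ⊤}
  B7:   IN=(all ⊤)   OUT=(all ⊤)

Merge at B4: IN[B4] = OUT[B3] = {a: ⊤, b: ⊤, c: ⊤, d: ⊤, e: ⊤, f: 4}
Applying B4's transfer function to that IN value gives OUT[B4] (row B4 above).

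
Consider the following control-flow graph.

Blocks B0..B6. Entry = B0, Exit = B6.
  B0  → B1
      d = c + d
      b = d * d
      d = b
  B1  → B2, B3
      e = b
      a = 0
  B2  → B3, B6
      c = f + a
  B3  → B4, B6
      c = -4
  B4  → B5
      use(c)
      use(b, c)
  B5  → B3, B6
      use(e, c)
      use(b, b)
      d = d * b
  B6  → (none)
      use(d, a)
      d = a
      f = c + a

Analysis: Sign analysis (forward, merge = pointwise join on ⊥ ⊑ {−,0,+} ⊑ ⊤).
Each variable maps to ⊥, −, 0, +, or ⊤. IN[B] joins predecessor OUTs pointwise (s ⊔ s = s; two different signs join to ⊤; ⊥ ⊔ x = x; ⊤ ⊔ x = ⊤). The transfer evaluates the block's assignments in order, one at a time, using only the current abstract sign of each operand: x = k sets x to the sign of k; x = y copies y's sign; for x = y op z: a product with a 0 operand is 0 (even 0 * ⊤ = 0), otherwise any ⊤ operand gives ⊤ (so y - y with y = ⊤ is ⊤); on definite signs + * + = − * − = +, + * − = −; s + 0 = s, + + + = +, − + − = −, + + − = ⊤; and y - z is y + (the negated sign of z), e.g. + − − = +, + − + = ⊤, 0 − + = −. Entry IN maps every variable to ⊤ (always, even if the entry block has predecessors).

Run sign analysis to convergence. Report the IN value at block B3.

Per-block solution:
  B0:   IN=(all ⊤)   OUT=(all ⊤)
  B1:   IN=(all ⊤)   OUT={a:0; rest ⊤}
  B2:   IN={a:0; rest ⊤}   OUT={a:0; rest ⊤}
  B3:   IN={a:0; rest ⊤}   OUT={a:0, c:-; rest ⊤}
  B4:   IN={a:0, c:-; rest ⊤}   OUT={a:0, c:-; rest ⊤}
  B5:   IN={a:0, c:-; rest ⊤}   OUT={a:0, c:-; rest ⊤}
  B6:   IN={a:0; rest ⊤}   OUT={a:0, d:0; rest ⊤}

Merge at B3: IN[B3] = OUT[B1] ⊔ OUT[B2] ⊔ OUT[B5] = {a: 0, b: ⊤, c: ⊤, d: ⊤, e: ⊤, f: ⊤}

Answer: {a: 0, b: ⊤, c: ⊤, d: ⊤, e: ⊤, f: ⊤}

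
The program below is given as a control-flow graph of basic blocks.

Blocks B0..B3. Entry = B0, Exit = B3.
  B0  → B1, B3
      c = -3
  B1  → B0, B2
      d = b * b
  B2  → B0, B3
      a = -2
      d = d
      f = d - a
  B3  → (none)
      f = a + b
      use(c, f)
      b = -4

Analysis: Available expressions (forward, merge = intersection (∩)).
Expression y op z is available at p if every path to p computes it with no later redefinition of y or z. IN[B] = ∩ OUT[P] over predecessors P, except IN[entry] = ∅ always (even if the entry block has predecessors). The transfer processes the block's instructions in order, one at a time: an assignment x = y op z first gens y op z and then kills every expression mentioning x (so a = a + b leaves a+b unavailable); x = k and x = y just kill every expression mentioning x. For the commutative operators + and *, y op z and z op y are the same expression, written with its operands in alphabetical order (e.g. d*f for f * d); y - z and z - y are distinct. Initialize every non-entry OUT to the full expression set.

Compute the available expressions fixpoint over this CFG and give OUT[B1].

Fixpoint table:
  B0: | IN={} | OUT={}
  B1: | IN={} | OUT={b*b}
  B2: | IN={b*b} | OUT={b*b, d-a}
  B3: | IN={} | OUT={}

Merge at B1: IN[B1] = OUT[B0] = {}
Applying B1's transfer function to that IN value gives OUT[B1] (row B1 above).

Answer: {b*b}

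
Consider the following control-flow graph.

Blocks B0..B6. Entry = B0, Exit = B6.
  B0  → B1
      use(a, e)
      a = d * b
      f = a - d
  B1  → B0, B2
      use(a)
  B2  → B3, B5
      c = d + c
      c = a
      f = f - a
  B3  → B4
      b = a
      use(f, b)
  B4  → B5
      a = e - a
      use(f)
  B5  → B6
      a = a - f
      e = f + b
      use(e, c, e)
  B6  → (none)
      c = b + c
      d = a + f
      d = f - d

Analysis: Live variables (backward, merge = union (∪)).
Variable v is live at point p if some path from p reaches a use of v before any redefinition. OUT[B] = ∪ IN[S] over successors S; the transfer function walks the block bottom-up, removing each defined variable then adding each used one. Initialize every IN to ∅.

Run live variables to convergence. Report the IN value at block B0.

Per-block solution:
  B0:   IN={a, b, c, d, e}   OUT={a, b, c, d, e, f}
  B1:   IN={a, b, c, d, e, f}   OUT={a, b, c, d, e, f}
  B2:   IN={a, b, c, d, e, f}   OUT={a, b, c, e, f}
  B3:   IN={a, c, e, f}   OUT={a, b, c, e, f}
  B4:   IN={a, b, c, e, f}   OUT={a, b, c, f}
  B5:   IN={a, b, c, f}   OUT={a, b, c, f}
  B6:   IN={a, b, c, f}   OUT={}

Merge at B0: OUT[B0] = IN[B1] = {a, b, c, d, e, f}
Applying B0's transfer function to that OUT value gives IN[B0] (row B0 above).

Answer: {a, b, c, d, e}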